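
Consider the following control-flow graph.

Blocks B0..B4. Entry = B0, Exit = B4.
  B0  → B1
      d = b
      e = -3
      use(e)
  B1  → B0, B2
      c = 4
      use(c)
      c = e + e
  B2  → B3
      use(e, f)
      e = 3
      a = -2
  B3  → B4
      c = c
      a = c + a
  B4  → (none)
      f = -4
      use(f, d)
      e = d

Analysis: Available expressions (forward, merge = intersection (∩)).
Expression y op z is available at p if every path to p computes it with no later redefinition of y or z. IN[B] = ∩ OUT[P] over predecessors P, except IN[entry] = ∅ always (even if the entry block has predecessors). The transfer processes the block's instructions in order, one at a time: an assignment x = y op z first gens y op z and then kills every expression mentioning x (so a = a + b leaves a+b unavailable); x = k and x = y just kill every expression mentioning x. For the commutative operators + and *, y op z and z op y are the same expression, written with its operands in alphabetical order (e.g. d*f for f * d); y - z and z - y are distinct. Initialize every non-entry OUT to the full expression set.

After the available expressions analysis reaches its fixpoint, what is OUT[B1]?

Per-block solution:
  B0: | IN={} | OUT={}
  B1: | IN={} | OUT={e+e}
  B2: | IN={e+e} | OUT={}
  B3: | IN={} | OUT={}
  B4: | IN={} | OUT={}

Merge at B1: IN[B1] = OUT[B0] = {}
Applying B1's transfer function to that IN value gives OUT[B1] (row B1 above).

Answer: {e+e}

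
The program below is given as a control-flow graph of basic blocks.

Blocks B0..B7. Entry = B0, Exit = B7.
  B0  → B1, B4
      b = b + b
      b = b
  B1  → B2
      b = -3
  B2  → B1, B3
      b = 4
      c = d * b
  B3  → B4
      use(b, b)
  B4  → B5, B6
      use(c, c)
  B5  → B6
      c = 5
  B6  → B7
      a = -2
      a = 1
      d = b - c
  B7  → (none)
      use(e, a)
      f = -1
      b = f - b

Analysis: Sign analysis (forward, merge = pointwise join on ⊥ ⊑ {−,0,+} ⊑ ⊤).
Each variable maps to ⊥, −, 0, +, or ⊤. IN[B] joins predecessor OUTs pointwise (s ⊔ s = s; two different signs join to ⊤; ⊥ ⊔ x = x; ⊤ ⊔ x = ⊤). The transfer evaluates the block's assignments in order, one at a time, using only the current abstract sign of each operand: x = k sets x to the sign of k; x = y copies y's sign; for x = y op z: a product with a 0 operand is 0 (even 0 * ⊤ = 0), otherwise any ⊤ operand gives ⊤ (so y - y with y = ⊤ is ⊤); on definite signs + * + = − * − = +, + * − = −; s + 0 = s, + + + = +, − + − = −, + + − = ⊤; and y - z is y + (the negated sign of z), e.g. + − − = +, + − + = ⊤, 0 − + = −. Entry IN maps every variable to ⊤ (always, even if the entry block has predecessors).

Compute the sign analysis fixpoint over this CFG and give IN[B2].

Fixpoint table:
  B0:   IN=(all ⊤)   OUT=(all ⊤)
  B1:   IN=(all ⊤)   OUT={b:-; rest ⊤}
  B2:   IN={b:-; rest ⊤}   OUT={b:+; rest ⊤}
  B3:   IN={b:+; rest ⊤}   OUT={b:+; rest ⊤}
  B4:   IN=(all ⊤)   OUT=(all ⊤)
  B5:   IN=(all ⊤)   OUT={c:+; rest ⊤}
  B6:   IN=(all ⊤)   OUT={a:+; rest ⊤}
  B7:   IN={a:+; rest ⊤}   OUT={a:+, f:-; rest ⊤}

Merge at B2: IN[B2] = OUT[B1] = {a: ⊤, b: -, c: ⊤, d: ⊤, e: ⊤, f: ⊤}

Answer: {a: ⊤, b: -, c: ⊤, d: ⊤, e: ⊤, f: ⊤}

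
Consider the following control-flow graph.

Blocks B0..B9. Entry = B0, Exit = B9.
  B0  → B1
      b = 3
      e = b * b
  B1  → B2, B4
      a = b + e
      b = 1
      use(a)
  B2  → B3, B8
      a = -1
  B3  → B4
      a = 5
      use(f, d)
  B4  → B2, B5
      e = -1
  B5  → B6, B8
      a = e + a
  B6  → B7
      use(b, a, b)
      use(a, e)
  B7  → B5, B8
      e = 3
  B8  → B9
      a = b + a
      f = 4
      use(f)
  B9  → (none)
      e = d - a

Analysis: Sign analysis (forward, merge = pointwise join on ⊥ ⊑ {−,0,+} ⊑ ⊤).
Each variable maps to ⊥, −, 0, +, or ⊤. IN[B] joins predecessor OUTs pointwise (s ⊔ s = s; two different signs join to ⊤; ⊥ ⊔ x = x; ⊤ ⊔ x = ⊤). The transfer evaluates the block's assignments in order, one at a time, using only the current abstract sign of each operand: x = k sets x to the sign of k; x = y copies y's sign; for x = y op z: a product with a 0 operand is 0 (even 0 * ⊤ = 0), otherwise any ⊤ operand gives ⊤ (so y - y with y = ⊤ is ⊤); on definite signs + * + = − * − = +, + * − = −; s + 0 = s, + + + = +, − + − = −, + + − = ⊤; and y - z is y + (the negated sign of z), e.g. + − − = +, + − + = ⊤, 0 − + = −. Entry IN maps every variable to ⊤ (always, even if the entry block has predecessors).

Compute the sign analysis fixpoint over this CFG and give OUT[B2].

Converged values:
  B0: | IN=(all ⊤) | OUT={b:+, e:+; rest ⊤}
  B1: | IN={b:+, e:+; rest ⊤} | OUT={a:+, b:+, e:+; rest ⊤}
  B2: | IN={a:+, b:+; rest ⊤} | OUT={a:-, b:+; rest ⊤}
  B3: | IN={a:-, b:+; rest ⊤} | OUT={a:+, b:+; rest ⊤}
  B4: | IN={a:+, b:+; rest ⊤} | OUT={a:+, b:+, e:-; rest ⊤}
  B5: | IN={b:+; rest ⊤} | OUT={b:+; rest ⊤}
  B6: | IN={b:+; rest ⊤} | OUT={b:+; rest ⊤}
  B7: | IN={b:+; rest ⊤} | OUT={b:+, e:+; rest ⊤}
  B8: | IN={b:+; rest ⊤} | OUT={b:+, f:+; rest ⊤}
  B9: | IN={b:+, f:+; rest ⊤} | OUT={b:+, f:+; rest ⊤}

Merge at B2: IN[B2] = OUT[B1] ⊔ OUT[B4] = {a: +, b: +, c: ⊤, d: ⊤, e: ⊤, f: ⊤}
Applying B2's transfer function to that IN value gives OUT[B2] (row B2 above).

Answer: {a: -, b: +, c: ⊤, d: ⊤, e: ⊤, f: ⊤}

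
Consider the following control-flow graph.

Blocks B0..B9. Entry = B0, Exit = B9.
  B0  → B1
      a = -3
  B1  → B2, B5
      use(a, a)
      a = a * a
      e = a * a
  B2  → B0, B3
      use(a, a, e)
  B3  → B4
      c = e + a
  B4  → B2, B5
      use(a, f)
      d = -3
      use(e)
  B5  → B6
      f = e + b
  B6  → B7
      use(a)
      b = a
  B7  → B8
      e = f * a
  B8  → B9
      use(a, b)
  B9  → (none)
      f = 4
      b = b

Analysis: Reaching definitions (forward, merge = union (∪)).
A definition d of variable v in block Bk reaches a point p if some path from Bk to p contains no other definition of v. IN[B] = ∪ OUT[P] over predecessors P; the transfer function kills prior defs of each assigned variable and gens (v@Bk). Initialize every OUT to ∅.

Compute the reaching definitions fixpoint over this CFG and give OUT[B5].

Fixpoint table:
  B0:  IN={a@B1, c@B3, d@B4, e@B1}  OUT={a@B0, c@B3, d@B4, e@B1}
  B1:  IN={a@B0, c@B3, d@B4, e@B1}  OUT={a@B1, c@B3, d@B4, e@B1}
  B2:  IN={a@B1, c@B3, d@B4, e@B1}  OUT={a@B1, c@B3, d@B4, e@B1}
  B3:  IN={a@B1, c@B3, d@B4, e@B1}  OUT={a@B1, c@B3, d@B4, e@B1}
  B4:  IN={a@B1, c@B3, d@B4, e@B1}  OUT={a@B1, c@B3, d@B4, e@B1}
  B5:  IN={a@B1, c@B3, d@B4, e@B1}  OUT={a@B1, c@B3, d@B4, e@B1, f@B5}
  B6:  IN={a@B1, c@B3, d@B4, e@B1, f@B5}  OUT={a@B1, b@B6, c@B3, d@B4, e@B1, f@B5}
  B7:  IN={a@B1, b@B6, c@B3, d@B4, e@B1, f@B5}  OUT={a@B1, b@B6, c@B3, d@B4, e@B7, f@B5}
  B8:  IN={a@B1, b@B6, c@B3, d@B4, e@B7, f@B5}  OUT={a@B1, b@B6, c@B3, d@B4, e@B7, f@B5}
  B9:  IN={a@B1, b@B6, c@B3, d@B4, e@B7, f@B5}  OUT={a@B1, b@B9, c@B3, d@B4, e@B7, f@B9}

Merge at B5: IN[B5] = OUT[B1] ⊔ OUT[B4] = {a@B1, c@B3, d@B4, e@B1}
Applying B5's transfer function to that IN value gives OUT[B5] (row B5 above).

Answer: {a@B1, c@B3, d@B4, e@B1, f@B5}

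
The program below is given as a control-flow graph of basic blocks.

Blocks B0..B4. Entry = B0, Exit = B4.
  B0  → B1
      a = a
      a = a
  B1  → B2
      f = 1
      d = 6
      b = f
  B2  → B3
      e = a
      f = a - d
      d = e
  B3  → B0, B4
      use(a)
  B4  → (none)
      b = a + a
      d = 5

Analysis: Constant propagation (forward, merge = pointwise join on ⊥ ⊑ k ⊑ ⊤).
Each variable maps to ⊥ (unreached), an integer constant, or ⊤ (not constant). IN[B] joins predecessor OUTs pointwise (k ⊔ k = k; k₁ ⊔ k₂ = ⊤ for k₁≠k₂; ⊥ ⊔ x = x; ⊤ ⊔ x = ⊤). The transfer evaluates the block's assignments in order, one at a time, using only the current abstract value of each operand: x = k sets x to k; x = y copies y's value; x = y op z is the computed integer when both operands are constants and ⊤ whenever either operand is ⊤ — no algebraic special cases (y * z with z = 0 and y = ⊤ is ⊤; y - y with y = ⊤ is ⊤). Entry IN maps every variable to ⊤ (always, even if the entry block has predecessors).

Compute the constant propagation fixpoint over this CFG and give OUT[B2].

Answer: {a: ⊤, b: 1, c: ⊤, d: ⊤, e: ⊤, f: ⊤}

Working:
Fixpoint table:
  B0: | IN=(all ⊤) | OUT=(all ⊤)
  B1: | IN=(all ⊤) | OUT={b:1, d:6, f:1; rest ⊤}
  B2: | IN={b:1, d:6, f:1; rest ⊤} | OUT={b:1; rest ⊤}
  B3: | IN={b:1; rest ⊤} | OUT={b:1; rest ⊤}
  B4: | IN={b:1; rest ⊤} | OUT={d:5; rest ⊤}

Merge at B2: IN[B2] = OUT[B1] = {a: ⊤, b: 1, c: ⊤, d: 6, e: ⊤, f: 1}
Applying B2's transfer function to that IN value gives OUT[B2] (row B2 above).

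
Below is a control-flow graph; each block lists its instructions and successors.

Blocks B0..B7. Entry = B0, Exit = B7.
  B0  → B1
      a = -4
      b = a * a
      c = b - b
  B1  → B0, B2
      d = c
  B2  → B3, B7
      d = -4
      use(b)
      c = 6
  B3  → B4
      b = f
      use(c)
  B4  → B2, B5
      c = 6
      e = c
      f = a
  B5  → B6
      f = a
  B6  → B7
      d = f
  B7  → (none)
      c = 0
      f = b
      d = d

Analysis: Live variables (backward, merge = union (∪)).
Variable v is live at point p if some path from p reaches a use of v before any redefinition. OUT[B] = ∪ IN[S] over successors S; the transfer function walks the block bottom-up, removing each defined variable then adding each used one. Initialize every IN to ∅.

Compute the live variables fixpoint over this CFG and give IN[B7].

Converged values:
  B0:  IN={f}  OUT={a, b, c, f}
  B1:  IN={a, b, c, f}  OUT={a, b, f}
  B2:  IN={a, b, f}  OUT={a, b, c, d, f}
  B3:  IN={a, c, f}  OUT={a, b}
  B4:  IN={a, b}  OUT={a, b, f}
  B5:  IN={a, b}  OUT={b, f}
  B6:  IN={b, f}  OUT={b, d}
  B7:  IN={b, d}  OUT={}

B7 is the boundary node: OUT[B7] = {}
Applying B7's transfer function to that OUT value gives IN[B7] (row B7 above).

Answer: {b, d}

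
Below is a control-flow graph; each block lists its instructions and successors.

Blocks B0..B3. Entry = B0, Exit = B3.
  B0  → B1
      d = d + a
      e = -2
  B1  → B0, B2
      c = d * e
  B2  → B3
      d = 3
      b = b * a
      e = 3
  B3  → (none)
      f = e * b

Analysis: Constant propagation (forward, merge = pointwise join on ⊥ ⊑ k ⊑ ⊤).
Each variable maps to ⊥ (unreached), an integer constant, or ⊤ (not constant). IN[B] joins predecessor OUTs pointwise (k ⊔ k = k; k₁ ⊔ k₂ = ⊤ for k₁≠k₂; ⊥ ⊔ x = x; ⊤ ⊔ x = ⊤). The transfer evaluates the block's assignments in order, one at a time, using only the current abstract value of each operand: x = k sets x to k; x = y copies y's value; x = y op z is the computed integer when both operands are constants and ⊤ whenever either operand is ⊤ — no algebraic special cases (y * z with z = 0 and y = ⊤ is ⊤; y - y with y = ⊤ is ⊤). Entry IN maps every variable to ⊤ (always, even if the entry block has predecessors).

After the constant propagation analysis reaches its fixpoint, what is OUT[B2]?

Converged values:
  B0: | IN=(all ⊤) | OUT={e:-2; rest ⊤}
  B1: | IN={e:-2; rest ⊤} | OUT={e:-2; rest ⊤}
  B2: | IN={e:-2; rest ⊤} | OUT={d:3, e:3; rest ⊤}
  B3: | IN={d:3, e:3; rest ⊤} | OUT={d:3, e:3; rest ⊤}

Merge at B2: IN[B2] = OUT[B1] = {a: ⊤, b: ⊤, c: ⊤, d: ⊤, e: -2, f: ⊤}
Applying B2's transfer function to that IN value gives OUT[B2] (row B2 above).

Answer: {a: ⊤, b: ⊤, c: ⊤, d: 3, e: 3, f: ⊤}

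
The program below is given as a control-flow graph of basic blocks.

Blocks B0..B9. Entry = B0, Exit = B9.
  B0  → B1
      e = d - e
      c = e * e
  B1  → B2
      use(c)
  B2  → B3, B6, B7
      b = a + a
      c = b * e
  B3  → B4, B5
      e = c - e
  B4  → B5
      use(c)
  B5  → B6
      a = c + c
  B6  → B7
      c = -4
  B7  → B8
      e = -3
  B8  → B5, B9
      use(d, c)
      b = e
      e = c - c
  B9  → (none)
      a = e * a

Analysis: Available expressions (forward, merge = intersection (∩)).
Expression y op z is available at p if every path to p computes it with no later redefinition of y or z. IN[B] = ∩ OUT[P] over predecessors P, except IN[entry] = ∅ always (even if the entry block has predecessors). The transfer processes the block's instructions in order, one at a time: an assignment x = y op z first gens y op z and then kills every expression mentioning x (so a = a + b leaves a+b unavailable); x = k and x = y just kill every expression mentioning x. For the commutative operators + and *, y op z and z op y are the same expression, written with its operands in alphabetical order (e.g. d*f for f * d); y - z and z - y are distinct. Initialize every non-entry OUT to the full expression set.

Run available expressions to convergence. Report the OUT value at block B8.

Per-block solution:
  B0:  IN={}  OUT={e*e}
  B1:  IN={e*e}  OUT={e*e}
  B2:  IN={e*e}  OUT={a+a, b*e, e*e}
  B3:  IN={a+a, b*e, e*e}  OUT={a+a}
  B4:  IN={a+a}  OUT={a+a}
  B5:  IN={}  OUT={c+c}
  B6:  IN={}  OUT={}
  B7:  IN={}  OUT={}
  B8:  IN={}  OUT={c-c}
  B9:  IN={c-c}  OUT={c-c}

Merge at B8: IN[B8] = OUT[B7] = {}
Applying B8's transfer function to that IN value gives OUT[B8] (row B8 above).

Answer: {c-c}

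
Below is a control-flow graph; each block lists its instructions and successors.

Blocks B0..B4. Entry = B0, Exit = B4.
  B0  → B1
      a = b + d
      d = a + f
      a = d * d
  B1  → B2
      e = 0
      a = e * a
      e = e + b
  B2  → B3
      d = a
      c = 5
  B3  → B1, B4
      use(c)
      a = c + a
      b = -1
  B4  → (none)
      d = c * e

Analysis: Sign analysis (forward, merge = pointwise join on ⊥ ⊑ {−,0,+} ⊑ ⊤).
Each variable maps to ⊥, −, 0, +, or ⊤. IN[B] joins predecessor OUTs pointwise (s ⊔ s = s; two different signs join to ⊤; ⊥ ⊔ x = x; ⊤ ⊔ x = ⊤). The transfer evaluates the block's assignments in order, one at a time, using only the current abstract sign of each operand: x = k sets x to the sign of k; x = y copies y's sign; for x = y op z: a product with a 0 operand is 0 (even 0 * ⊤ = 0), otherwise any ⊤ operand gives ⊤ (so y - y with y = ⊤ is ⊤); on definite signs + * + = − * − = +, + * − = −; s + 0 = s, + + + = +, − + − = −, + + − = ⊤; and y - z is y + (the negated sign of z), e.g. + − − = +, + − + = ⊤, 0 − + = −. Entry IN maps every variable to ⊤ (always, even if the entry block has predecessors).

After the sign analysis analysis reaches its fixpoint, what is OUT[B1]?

Converged values:
  B0:  IN=(all ⊤)  OUT=(all ⊤)
  B1:  IN=(all ⊤)  OUT={a:0; rest ⊤}
  B2:  IN={a:0; rest ⊤}  OUT={a:0, c:+, d:0; rest ⊤}
  B3:  IN={a:0, c:+, d:0; rest ⊤}  OUT={a:+, b:-, c:+, d:0; rest ⊤}
  B4:  IN={a:+, b:-, c:+, d:0; rest ⊤}  OUT={a:+, b:-, c:+; rest ⊤}

Merge at B1: IN[B1] = OUT[B0] ⊔ OUT[B3] = {a: ⊤, b: ⊤, c: ⊤, d: ⊤, e: ⊤, f: ⊤}
Applying B1's transfer function to that IN value gives OUT[B1] (row B1 above).

Answer: {a: 0, b: ⊤, c: ⊤, d: ⊤, e: ⊤, f: ⊤}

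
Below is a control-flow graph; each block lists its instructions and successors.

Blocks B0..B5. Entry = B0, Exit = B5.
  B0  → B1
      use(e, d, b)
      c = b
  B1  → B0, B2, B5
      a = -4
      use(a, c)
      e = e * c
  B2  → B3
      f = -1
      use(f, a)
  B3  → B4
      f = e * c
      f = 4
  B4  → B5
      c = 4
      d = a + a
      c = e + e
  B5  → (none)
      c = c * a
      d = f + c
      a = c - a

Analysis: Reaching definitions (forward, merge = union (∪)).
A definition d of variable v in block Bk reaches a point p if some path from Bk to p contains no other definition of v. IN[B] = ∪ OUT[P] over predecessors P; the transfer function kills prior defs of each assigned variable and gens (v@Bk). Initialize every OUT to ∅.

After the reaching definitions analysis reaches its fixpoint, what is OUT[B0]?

Answer: {a@B1, c@B0, e@B1}

Derivation:
Converged values:
  B0: | IN={a@B1, c@B0, e@B1} | OUT={a@B1, c@B0, e@B1}
  B1: | IN={a@B1, c@B0, e@B1} | OUT={a@B1, c@B0, e@B1}
  B2: | IN={a@B1, c@B0, e@B1} | OUT={a@B1, c@B0, e@B1, f@B2}
  B3: | IN={a@B1, c@B0, e@B1, f@B2} | OUT={a@B1, c@B0, e@B1, f@B3}
  B4: | IN={a@B1, c@B0, e@B1, f@B3} | OUT={a@B1, c@B4, d@B4, e@B1, f@B3}
  B5: | IN={a@B1, c@B0, c@B4, d@B4, e@B1, f@B3} | OUT={a@B5, c@B5, d@B5, e@B1, f@B3}

Merge at B0 (entry node, so the boundary value {} is joined with the incoming edge(s)): IN[B0] = {} ⊔ OUT[B1] = {a@B1, c@B0, e@B1}
Applying B0's transfer function to that IN value gives OUT[B0] (row B0 above).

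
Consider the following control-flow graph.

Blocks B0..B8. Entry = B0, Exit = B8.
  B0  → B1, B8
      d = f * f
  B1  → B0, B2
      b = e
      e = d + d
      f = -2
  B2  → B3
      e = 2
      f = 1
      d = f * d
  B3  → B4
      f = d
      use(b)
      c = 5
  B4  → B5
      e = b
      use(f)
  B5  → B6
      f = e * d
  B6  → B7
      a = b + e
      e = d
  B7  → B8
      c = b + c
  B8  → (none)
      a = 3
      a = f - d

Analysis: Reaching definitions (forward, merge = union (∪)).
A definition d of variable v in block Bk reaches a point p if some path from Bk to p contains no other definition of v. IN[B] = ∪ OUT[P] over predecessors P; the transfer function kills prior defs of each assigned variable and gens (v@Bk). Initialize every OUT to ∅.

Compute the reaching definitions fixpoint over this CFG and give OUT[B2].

Per-block solution:
  B0: | IN={b@B1, d@B0, e@B1, f@B1} | OUT={b@B1, d@B0, e@B1, f@B1}
  B1: | IN={b@B1, d@B0, e@B1, f@B1} | OUT={b@B1, d@B0, e@B1, f@B1}
  B2: | IN={b@B1, d@B0, e@B1, f@B1} | OUT={b@B1, d@B2, e@B2, f@B2}
  B3: | IN={b@B1, d@B2, e@B2, f@B2} | OUT={b@B1, c@B3, d@B2, e@B2, f@B3}
  B4: | IN={b@B1, c@B3, d@B2, e@B2, f@B3} | OUT={b@B1, c@B3, d@B2, e@B4, f@B3}
  B5: | IN={b@B1, c@B3, d@B2, e@B4, f@B3} | OUT={b@B1, c@B3, d@B2, e@B4, f@B5}
  B6: | IN={b@B1, c@B3, d@B2, e@B4, f@B5} | OUT={a@B6, b@B1, c@B3, d@B2, e@B6, f@B5}
  B7: | IN={a@B6, b@B1, c@B3, d@B2, e@B6, f@B5} | OUT={a@B6, b@B1, c@B7, d@B2, e@B6, f@B5}
  B8: | IN={a@B6, b@B1, c@B7, d@B0, d@B2, e@B1, e@B6, f@B1, f@B5} | OUT={a@B8, b@B1, c@B7, d@B0, d@B2, e@B1, e@B6, f@B1, f@B5}

Merge at B2: IN[B2] = OUT[B1] = {b@B1, d@B0, e@B1, f@B1}
Applying B2's transfer function to that IN value gives OUT[B2] (row B2 above).

Answer: {b@B1, d@B2, e@B2, f@B2}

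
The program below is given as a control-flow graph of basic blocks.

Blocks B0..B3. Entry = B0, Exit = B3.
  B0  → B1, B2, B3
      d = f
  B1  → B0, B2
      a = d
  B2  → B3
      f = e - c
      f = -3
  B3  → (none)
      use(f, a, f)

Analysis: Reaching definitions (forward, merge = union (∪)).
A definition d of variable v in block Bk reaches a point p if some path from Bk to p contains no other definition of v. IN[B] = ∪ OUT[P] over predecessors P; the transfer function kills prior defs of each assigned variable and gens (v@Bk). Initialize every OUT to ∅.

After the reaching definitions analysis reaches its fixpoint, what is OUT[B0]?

Per-block solution:
  B0: | IN={a@B1, d@B0} | OUT={a@B1, d@B0}
  B1: | IN={a@B1, d@B0} | OUT={a@B1, d@B0}
  B2: | IN={a@B1, d@B0} | OUT={a@B1, d@B0, f@B2}
  B3: | IN={a@B1, d@B0, f@B2} | OUT={a@B1, d@B0, f@B2}

Merge at B0 (entry node, so the boundary value {} is joined with the incoming edge(s)): IN[B0] = {} ⊔ OUT[B1] = {a@B1, d@B0}
Applying B0's transfer function to that IN value gives OUT[B0] (row B0 above).

Answer: {a@B1, d@B0}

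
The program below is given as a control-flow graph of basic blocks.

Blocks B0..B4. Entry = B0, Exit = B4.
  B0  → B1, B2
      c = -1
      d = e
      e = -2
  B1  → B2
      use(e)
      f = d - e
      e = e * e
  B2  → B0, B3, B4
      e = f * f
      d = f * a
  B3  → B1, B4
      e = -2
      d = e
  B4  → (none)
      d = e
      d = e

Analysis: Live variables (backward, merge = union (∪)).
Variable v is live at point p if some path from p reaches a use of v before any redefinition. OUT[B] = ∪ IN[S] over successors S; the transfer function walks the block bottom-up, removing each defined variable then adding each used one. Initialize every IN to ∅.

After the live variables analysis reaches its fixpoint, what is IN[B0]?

Answer: {a, e, f}

Derivation:
Fixpoint table:
  B0:  IN={a, e, f}  OUT={a, d, e, f}
  B1:  IN={a, d, e}  OUT={a, f}
  B2:  IN={a, f}  OUT={a, e, f}
  B3:  IN={a}  OUT={a, d, e}
  B4:  IN={e}  OUT={}

Merge at B0: OUT[B0] = IN[B1] ⊔ IN[B2] = {a, d, e, f}
Applying B0's transfer function to that OUT value gives IN[B0] (row B0 above).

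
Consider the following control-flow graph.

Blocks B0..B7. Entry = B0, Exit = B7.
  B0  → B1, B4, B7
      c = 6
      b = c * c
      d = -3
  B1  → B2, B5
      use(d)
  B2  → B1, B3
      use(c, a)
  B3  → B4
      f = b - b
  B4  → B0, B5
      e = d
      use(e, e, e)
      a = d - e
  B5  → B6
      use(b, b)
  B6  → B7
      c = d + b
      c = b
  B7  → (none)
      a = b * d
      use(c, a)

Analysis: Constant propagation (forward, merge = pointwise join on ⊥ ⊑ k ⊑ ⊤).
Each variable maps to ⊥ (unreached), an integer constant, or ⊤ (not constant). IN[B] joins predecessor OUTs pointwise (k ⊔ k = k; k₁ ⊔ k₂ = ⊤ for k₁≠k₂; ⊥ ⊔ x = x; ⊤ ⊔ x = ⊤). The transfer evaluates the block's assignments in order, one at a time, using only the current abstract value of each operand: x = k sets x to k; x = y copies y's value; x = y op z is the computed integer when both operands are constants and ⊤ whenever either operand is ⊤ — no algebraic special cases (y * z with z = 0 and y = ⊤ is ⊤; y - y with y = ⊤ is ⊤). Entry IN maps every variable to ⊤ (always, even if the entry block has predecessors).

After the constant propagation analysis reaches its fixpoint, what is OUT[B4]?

Per-block solution:
  B0: | IN=(all ⊤) | OUT={b:36, c:6, d:-3; rest ⊤}
  B1: | IN={b:36, c:6, d:-3; rest ⊤} | OUT={b:36, c:6, d:-3; rest ⊤}
  B2: | IN={b:36, c:6, d:-3; rest ⊤} | OUT={b:36, c:6, d:-3; rest ⊤}
  B3: | IN={b:36, c:6, d:-3; rest ⊤} | OUT={b:36, c:6, d:-3, f:0; rest ⊤}
  B4: | IN={b:36, c:6, d:-3; rest ⊤} | OUT={a:0, b:36, c:6, d:-3, e:-3; rest ⊤}
  B5: | IN={b:36, c:6, d:-3; rest ⊤} | OUT={b:36, c:6, d:-3; rest ⊤}
  B6: | IN={b:36, c:6, d:-3; rest ⊤} | OUT={b:36, c:36, d:-3; rest ⊤}
  B7: | IN={b:36, d:-3; rest ⊤} | OUT={a:-108, b:36, d:-3; rest ⊤}

Merge at B4: IN[B4] = OUT[B0] ⊔ OUT[B3] = {a: ⊤, b: 36, c: 6, d: -3, e: ⊤, f: ⊤}
Applying B4's transfer function to that IN value gives OUT[B4] (row B4 above).

Answer: {a: 0, b: 36, c: 6, d: -3, e: -3, f: ⊤}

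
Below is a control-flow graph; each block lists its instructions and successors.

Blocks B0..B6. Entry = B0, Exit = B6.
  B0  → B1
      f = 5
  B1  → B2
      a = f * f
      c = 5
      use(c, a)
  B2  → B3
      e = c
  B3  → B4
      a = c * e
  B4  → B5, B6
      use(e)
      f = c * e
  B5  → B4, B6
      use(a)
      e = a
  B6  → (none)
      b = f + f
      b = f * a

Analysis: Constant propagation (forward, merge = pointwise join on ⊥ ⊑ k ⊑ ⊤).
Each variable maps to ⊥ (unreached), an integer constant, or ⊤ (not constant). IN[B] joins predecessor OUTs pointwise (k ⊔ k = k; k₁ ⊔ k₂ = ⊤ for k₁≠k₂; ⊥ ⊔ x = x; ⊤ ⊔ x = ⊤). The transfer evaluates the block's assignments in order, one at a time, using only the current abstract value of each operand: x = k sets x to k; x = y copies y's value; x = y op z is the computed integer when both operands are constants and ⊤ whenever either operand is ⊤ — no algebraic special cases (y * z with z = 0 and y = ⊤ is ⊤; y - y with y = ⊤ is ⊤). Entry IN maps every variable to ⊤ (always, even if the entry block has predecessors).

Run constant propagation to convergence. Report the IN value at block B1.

Answer: {a: ⊤, b: ⊤, c: ⊤, d: ⊤, e: ⊤, f: 5}

Working:
Per-block solution:
  B0:  IN=(all ⊤)  OUT={f:5; rest ⊤}
  B1:  IN={f:5; rest ⊤}  OUT={a:25, c:5, f:5; rest ⊤}
  B2:  IN={a:25, c:5, f:5; rest ⊤}  OUT={a:25, c:5, e:5, f:5; rest ⊤}
  B3:  IN={a:25, c:5, e:5, f:5; rest ⊤}  OUT={a:25, c:5, e:5, f:5; rest ⊤}
  B4:  IN={a:25, c:5; rest ⊤}  OUT={a:25, c:5; rest ⊤}
  B5:  IN={a:25, c:5; rest ⊤}  OUT={a:25, c:5, e:25; rest ⊤}
  B6:  IN={a:25, c:5; rest ⊤}  OUT={a:25, c:5; rest ⊤}

Merge at B1: IN[B1] = OUT[B0] = {a: ⊤, b: ⊤, c: ⊤, d: ⊤, e: ⊤, f: 5}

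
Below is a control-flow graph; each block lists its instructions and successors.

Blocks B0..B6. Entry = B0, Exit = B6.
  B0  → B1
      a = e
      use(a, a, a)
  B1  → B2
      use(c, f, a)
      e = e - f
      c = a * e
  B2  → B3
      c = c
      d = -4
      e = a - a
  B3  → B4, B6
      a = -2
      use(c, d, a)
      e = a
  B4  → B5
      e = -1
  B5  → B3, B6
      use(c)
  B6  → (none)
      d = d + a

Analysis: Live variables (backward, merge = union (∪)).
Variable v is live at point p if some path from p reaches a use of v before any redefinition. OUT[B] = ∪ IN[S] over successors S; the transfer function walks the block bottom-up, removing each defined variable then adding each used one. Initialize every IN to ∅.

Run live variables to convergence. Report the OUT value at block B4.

Converged values:
  B0: | IN={c, e, f} | OUT={a, c, e, f}
  B1: | IN={a, c, e, f} | OUT={a, c}
  B2: | IN={a, c} | OUT={c, d}
  B3: | IN={c, d} | OUT={a, c, d}
  B4: | IN={a, c, d} | OUT={a, c, d}
  B5: | IN={a, c, d} | OUT={a, c, d}
  B6: | IN={a, d} | OUT={}

Merge at B4: OUT[B4] = IN[B5] = {a, c, d}

Answer: {a, c, d}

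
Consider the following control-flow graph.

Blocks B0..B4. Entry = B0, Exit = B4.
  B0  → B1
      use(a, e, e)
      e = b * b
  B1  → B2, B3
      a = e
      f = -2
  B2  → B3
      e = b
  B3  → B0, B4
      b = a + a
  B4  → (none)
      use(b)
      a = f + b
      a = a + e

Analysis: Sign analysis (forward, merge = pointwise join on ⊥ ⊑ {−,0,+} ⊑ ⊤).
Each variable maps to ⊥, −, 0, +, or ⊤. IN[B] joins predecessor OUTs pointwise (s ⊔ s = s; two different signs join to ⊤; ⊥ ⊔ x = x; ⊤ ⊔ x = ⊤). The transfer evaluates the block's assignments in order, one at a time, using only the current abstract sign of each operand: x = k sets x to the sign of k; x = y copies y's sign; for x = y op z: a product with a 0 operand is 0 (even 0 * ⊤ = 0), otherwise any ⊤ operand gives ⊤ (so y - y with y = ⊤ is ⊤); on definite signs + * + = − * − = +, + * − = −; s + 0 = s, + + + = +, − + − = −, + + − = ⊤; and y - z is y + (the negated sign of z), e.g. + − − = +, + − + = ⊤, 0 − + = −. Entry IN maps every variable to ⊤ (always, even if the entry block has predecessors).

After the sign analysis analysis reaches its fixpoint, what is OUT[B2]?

Converged values:
  B0:  IN=(all ⊤)  OUT=(all ⊤)
  B1:  IN=(all ⊤)  OUT={f:-; rest ⊤}
  B2:  IN={f:-; rest ⊤}  OUT={f:-; rest ⊤}
  B3:  IN={f:-; rest ⊤}  OUT={f:-; rest ⊤}
  B4:  IN={f:-; rest ⊤}  OUT={f:-; rest ⊤}

Merge at B2: IN[B2] = OUT[B1] = {a: ⊤, b: ⊤, c: ⊤, d: ⊤, e: ⊤, f: -}
Applying B2's transfer function to that IN value gives OUT[B2] (row B2 above).

Answer: {a: ⊤, b: ⊤, c: ⊤, d: ⊤, e: ⊤, f: -}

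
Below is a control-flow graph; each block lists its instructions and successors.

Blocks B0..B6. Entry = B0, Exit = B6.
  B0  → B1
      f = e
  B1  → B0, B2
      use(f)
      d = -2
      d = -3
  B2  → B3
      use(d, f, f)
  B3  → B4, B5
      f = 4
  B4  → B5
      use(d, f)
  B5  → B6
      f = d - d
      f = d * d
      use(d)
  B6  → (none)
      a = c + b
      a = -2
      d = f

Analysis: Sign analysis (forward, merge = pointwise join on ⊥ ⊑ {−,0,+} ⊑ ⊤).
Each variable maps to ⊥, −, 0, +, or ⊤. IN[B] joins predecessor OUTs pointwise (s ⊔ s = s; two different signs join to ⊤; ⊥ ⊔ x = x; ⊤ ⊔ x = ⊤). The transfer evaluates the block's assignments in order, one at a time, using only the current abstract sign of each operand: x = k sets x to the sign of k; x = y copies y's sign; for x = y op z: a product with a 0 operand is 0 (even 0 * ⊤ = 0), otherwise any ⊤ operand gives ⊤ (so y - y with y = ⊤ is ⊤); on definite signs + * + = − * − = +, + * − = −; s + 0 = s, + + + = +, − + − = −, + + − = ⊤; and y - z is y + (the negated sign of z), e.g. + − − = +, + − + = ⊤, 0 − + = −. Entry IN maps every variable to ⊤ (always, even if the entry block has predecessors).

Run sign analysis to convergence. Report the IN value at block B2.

Answer: {a: ⊤, b: ⊤, c: ⊤, d: -, e: ⊤, f: ⊤}

Derivation:
Per-block solution:
  B0:   IN=(all ⊤)   OUT=(all ⊤)
  B1:   IN=(all ⊤)   OUT={d:-; rest ⊤}
  B2:   IN={d:-; rest ⊤}   OUT={d:-; rest ⊤}
  B3:   IN={d:-; rest ⊤}   OUT={d:-, f:+; rest ⊤}
  B4:   IN={d:-, f:+; rest ⊤}   OUT={d:-, f:+; rest ⊤}
  B5:   IN={d:-, f:+; rest ⊤}   OUT={d:-, f:+; rest ⊤}
  B6:   IN={d:-, f:+; rest ⊤}   OUT={a:-, d:+, f:+; rest ⊤}

Merge at B2: IN[B2] = OUT[B1] = {a: ⊤, b: ⊤, c: ⊤, d: -, e: ⊤, f: ⊤}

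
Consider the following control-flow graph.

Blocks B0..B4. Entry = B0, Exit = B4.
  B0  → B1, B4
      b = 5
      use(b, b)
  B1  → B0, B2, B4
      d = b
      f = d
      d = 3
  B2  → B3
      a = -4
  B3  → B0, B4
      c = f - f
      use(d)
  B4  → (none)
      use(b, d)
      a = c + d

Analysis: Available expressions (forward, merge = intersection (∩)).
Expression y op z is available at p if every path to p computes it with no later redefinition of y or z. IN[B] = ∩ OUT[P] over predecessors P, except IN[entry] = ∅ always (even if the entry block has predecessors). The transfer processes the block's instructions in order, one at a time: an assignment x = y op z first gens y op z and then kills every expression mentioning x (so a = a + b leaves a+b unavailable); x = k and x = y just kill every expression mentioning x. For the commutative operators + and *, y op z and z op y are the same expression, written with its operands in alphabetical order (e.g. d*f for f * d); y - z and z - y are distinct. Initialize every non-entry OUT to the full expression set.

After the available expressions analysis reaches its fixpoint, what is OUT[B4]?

Converged values:
  B0:  IN={}  OUT={}
  B1:  IN={}  OUT={}
  B2:  IN={}  OUT={}
  B3:  IN={}  OUT={f-f}
  B4:  IN={}  OUT={c+d}

Merge at B4: IN[B4] = OUT[B0] ∩ OUT[B1] ∩ OUT[B3] = {}
Applying B4's transfer function to that IN value gives OUT[B4] (row B4 above).

Answer: {c+d}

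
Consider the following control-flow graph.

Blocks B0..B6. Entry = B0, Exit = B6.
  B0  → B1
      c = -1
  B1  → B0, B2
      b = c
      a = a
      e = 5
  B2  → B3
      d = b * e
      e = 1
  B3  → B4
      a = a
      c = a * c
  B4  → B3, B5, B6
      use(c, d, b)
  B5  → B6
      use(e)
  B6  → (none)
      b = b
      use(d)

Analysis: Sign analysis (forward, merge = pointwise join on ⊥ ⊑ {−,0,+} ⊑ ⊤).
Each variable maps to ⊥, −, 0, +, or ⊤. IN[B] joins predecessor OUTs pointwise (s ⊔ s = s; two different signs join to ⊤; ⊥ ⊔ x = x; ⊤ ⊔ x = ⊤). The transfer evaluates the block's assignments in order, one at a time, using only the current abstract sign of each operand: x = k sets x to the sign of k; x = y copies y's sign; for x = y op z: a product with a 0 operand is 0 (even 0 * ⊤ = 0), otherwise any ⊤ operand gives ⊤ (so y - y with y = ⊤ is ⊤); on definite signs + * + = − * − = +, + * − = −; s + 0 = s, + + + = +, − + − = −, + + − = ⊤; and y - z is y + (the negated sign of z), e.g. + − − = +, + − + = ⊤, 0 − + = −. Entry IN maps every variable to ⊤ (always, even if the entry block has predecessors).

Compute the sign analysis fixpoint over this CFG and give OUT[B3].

Per-block solution:
  B0:  IN=(all ⊤)  OUT={c:-; rest ⊤}
  B1:  IN={c:-; rest ⊤}  OUT={b:-, c:-, e:+; rest ⊤}
  B2:  IN={b:-, c:-, e:+; rest ⊤}  OUT={b:-, c:-, d:-, e:+; rest ⊤}
  B3:  IN={b:-, d:-, e:+; rest ⊤}  OUT={b:-, d:-, e:+; rest ⊤}
  B4:  IN={b:-, d:-, e:+; rest ⊤}  OUT={b:-, d:-, e:+; rest ⊤}
  B5:  IN={b:-, d:-, e:+; rest ⊤}  OUT={b:-, d:-, e:+; rest ⊤}
  B6:  IN={b:-, d:-, e:+; rest ⊤}  OUT={b:-, d:-, e:+; rest ⊤}

Merge at B3: IN[B3] = OUT[B2] ⊔ OUT[B4] = {a: ⊤, b: -, c: ⊤, d: -, e: +, f: ⊤}
Applying B3's transfer function to that IN value gives OUT[B3] (row B3 above).

Answer: {a: ⊤, b: -, c: ⊤, d: -, e: +, f: ⊤}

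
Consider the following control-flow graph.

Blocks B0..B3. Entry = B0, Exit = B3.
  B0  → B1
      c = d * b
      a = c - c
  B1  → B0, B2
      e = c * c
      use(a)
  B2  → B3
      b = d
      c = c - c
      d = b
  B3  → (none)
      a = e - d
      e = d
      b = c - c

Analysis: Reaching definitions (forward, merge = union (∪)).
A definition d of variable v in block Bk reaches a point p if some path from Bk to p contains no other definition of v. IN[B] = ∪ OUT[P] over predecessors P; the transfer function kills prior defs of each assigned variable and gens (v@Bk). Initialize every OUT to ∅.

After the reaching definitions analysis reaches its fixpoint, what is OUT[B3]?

Answer: {a@B3, b@B3, c@B2, d@B2, e@B3}

Working:
Converged values:
  B0: | IN={a@B0, c@B0, e@B1} | OUT={a@B0, c@B0, e@B1}
  B1: | IN={a@B0, c@B0, e@B1} | OUT={a@B0, c@B0, e@B1}
  B2: | IN={a@B0, c@B0, e@B1} | OUT={a@B0, b@B2, c@B2, d@B2, e@B1}
  B3: | IN={a@B0, b@B2, c@B2, d@B2, e@B1} | OUT={a@B3, b@B3, c@B2, d@B2, e@B3}

Merge at B3: IN[B3] = OUT[B2] = {a@B0, b@B2, c@B2, d@B2, e@B1}
Applying B3's transfer function to that IN value gives OUT[B3] (row B3 above).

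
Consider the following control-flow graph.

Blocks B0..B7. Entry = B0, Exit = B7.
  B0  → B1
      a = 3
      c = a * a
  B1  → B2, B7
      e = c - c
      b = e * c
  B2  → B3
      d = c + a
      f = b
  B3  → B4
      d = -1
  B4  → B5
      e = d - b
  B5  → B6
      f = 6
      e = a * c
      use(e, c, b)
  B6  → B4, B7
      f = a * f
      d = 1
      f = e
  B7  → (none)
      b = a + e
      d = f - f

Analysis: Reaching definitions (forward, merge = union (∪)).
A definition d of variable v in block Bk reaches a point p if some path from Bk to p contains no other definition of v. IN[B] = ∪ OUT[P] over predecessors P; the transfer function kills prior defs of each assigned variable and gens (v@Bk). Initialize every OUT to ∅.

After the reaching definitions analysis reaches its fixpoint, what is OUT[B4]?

Answer: {a@B0, b@B1, c@B0, d@B3, d@B6, e@B4, f@B2, f@B6}

Working:
Converged values:
  B0:   IN={}   OUT={a@B0, c@B0}
  B1:   IN={a@B0, c@B0}   OUT={a@B0, b@B1, c@B0, e@B1}
  B2:   IN={a@B0, b@B1, c@B0, e@B1}   OUT={a@B0, b@B1, c@B0, d@B2, e@B1, f@B2}
  B3:   IN={a@B0, b@B1, c@B0, d@B2, e@B1, f@B2}   OUT={a@B0, b@B1, c@B0, d@B3, e@B1, f@B2}
  B4:   IN={a@B0, b@B1, c@B0, d@B3, d@B6, e@B1, e@B5, f@B2, f@B6}   OUT={a@B0, b@B1, c@B0, d@B3, d@B6, e@B4, f@B2, f@B6}
  B5:   IN={a@B0, b@B1, c@B0, d@B3, d@B6, e@B4, f@B2, f@B6}   OUT={a@B0, b@B1, c@B0, d@B3, d@B6, e@B5, f@B5}
  B6:   IN={a@B0, b@B1, c@B0, d@B3, d@B6, e@B5, f@B5}   OUT={a@B0, b@B1, c@B0, d@B6, e@B5, f@B6}
  B7:   IN={a@B0, b@B1, c@B0, d@B6, e@B1, e@B5, f@B6}   OUT={a@B0, b@B7, c@B0, d@B7, e@B1, e@B5, f@B6}

Merge at B4: IN[B4] = OUT[B3] ⊔ OUT[B6] = {a@B0, b@B1, c@B0, d@B3, d@B6, e@B1, e@B5, f@B2, f@B6}
Applying B4's transfer function to that IN value gives OUT[B4] (row B4 above).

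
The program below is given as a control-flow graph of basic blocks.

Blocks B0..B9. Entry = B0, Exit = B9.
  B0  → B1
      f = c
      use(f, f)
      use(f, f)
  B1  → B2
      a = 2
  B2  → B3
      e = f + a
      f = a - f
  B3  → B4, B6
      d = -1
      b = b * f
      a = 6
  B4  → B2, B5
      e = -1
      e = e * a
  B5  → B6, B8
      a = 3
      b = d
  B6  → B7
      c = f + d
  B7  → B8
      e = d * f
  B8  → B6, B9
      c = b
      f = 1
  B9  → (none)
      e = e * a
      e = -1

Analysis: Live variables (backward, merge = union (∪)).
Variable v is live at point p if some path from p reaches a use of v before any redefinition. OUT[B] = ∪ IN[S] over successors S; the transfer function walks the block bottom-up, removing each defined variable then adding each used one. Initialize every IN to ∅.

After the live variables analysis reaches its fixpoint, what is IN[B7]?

Answer: {a, b, d, f}

Trace:
Per-block solution:
  B0: | IN={b, c} | OUT={b, f}
  B1: | IN={b, f} | OUT={a, b, f}
  B2: | IN={a, b, f} | OUT={b, f}
  B3: | IN={b, f} | OUT={a, b, d, f}
  B4: | IN={a, b, d, f} | OUT={a, b, d, e, f}
  B5: | IN={d, e, f} | OUT={a, b, d, e, f}
  B6: | IN={a, b, d, f} | OUT={a, b, d, f}
  B7: | IN={a, b, d, f} | OUT={a, b, d, e}
  B8: | IN={a, b, d, e} | OUT={a, b, d, e, f}
  B9: | IN={a, e} | OUT={}

Merge at B7: OUT[B7] = IN[B8] = {a, b, d, e}
Applying B7's transfer function to that OUT value gives IN[B7] (row B7 above).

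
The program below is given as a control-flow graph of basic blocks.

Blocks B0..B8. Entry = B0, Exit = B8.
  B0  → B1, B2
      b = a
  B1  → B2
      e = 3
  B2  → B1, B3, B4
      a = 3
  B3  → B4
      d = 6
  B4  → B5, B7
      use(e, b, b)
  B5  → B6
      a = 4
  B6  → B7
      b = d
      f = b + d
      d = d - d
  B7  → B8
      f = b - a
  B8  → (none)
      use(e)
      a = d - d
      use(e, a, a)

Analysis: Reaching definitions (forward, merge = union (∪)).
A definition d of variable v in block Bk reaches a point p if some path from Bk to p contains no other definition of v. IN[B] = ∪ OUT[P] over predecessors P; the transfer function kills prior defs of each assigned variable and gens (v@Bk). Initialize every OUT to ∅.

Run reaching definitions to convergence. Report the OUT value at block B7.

Fixpoint table:
  B0: | IN={} | OUT={b@B0}
  B1: | IN={a@B2, b@B0, e@B1} | OUT={a@B2, b@B0, e@B1}
  B2: | IN={a@B2, b@B0, e@B1} | OUT={a@B2, b@B0, e@B1}
  B3: | IN={a@B2, b@B0, e@B1} | OUT={a@B2, b@B0, d@B3, e@B1}
  B4: | IN={a@B2, b@B0, d@B3, e@B1} | OUT={a@B2, b@B0, d@B3, e@B1}
  B5: | IN={a@B2, b@B0, d@B3, e@B1} | OUT={a@B5, b@B0, d@B3, e@B1}
  B6: | IN={a@B5, b@B0, d@B3, e@B1} | OUT={a@B5, b@B6, d@B6, e@B1, f@B6}
  B7: | IN={a@B2, a@B5, b@B0, b@B6, d@B3, d@B6, e@B1, f@B6} | OUT={a@B2, a@B5, b@B0, b@B6, d@B3, d@B6, e@B1, f@B7}
  B8: | IN={a@B2, a@B5, b@B0, b@B6, d@B3, d@B6, e@B1, f@B7} | OUT={a@B8, b@B0, b@B6, d@B3, d@B6, e@B1, f@B7}

Merge at B7: IN[B7] = OUT[B4] ⊔ OUT[B6] = {a@B2, a@B5, b@B0, b@B6, d@B3, d@B6, e@B1, f@B6}
Applying B7's transfer function to that IN value gives OUT[B7] (row B7 above).

Answer: {a@B2, a@B5, b@B0, b@B6, d@B3, d@B6, e@B1, f@B7}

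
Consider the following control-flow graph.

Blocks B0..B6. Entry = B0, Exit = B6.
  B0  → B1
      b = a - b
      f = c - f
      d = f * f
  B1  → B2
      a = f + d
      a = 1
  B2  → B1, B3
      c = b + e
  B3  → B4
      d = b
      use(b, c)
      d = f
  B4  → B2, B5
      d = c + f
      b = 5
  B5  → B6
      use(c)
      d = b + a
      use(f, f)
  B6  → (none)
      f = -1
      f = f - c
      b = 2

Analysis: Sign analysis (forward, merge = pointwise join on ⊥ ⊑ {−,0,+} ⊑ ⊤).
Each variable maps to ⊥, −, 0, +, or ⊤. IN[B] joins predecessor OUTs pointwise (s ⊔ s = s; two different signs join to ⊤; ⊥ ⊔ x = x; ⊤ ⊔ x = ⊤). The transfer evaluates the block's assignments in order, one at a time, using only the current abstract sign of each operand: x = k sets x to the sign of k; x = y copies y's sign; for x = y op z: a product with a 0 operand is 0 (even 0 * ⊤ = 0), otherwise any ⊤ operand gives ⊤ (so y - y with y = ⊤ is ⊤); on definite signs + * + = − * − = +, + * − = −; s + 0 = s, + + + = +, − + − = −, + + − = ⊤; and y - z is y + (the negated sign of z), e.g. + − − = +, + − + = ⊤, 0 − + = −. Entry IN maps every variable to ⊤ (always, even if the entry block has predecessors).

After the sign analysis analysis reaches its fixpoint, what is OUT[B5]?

Answer: {a: +, b: +, c: ⊤, d: +, e: ⊤, f: ⊤}

Trace:
Converged values:
  B0:  IN=(all ⊤)  OUT=(all ⊤)
  B1:  IN=(all ⊤)  OUT={a:+; rest ⊤}
  B2:  IN={a:+; rest ⊤}  OUT={a:+; rest ⊤}
  B3:  IN={a:+; rest ⊤}  OUT={a:+; rest ⊤}
  B4:  IN={a:+; rest ⊤}  OUT={a:+, b:+; rest ⊤}
  B5:  IN={a:+, b:+; rest ⊤}  OUT={a:+, b:+, d:+; rest ⊤}
  B6:  IN={a:+, b:+, d:+; rest ⊤}  OUT={a:+, b:+, d:+; rest ⊤}

Merge at B5: IN[B5] = OUT[B4] = {a: +, b: +, c: ⊤, d: ⊤, e: ⊤, f: ⊤}
Applying B5's transfer function to that IN value gives OUT[B5] (row B5 above).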